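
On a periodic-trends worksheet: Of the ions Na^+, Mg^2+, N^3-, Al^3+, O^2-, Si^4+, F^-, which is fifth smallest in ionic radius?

F^-

Each ion has 10 electrons. The ranking follows nuclear charge in reverse — greater Z gives a smaller radius. Si^4+ (Z=14), Al^3+ (Z=13), Mg^2+ (Z=12), Na^+ (Z=11), F^- (Z=9), O^2- (Z=8), N^3- (Z=7).
Full ascending order: Si^4+ < Al^3+ < Mg^2+ < Na^+ < F^- < O^2- < N^3-. Counting from the smallest, position 5 is F^-.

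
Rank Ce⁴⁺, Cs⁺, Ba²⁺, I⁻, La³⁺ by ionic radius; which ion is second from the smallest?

La³⁺

Each ion has 54 electrons. The ranking follows nuclear charge in reverse — greater Z gives a smaller radius. Ce⁴⁺ (Z=58), La³⁺ (Z=57), Ba²⁺ (Z=56), Cs⁺ (Z=55), I⁻ (Z=53).
Ordering: Ce⁴⁺ < La³⁺ < Ba²⁺ < Cs⁺ < I⁻. The second smallest is La³⁺.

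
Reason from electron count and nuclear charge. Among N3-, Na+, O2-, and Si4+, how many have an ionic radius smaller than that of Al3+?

1

Each ion has 10 electrons. The ranking follows nuclear charge in reverse — greater Z gives a smaller radius. Si4+ (Z=14), Al3+ (Z=13), Na+ (Z=11), O2- (Z=8), N3- (Z=7).
Ordering all of them (including Al3+) by radius gives Si4+ < Al3+ < Na+ < O2- < N3-. Count: 1.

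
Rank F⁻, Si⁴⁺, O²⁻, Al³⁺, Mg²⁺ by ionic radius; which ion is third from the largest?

Each ion has 10 electrons. The ranking follows nuclear charge in reverse — greater Z gives a smaller radius. Si⁴⁺ (Z=14), Al³⁺ (Z=13), Mg²⁺ (Z=12), F⁻ (Z=9), O²⁻ (Z=8).
Ordering: Si⁴⁺ < Al³⁺ < Mg²⁺ < F⁻ < O²⁻. The third largest is Mg²⁺.

Mg²⁺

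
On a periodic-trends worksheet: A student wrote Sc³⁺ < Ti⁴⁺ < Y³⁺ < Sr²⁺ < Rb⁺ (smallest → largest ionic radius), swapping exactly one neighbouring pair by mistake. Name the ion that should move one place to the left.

Check each adjacent pair. Sc³⁺ and Ti⁴⁺ are reversed: Ti⁴⁺ and Sc³⁺ share 18 electrons; the higher nuclear charge on Ti (Z=22) contracts it more, so Ti⁴⁺ < Sc³⁺. No other neighbouring pair contradicts the periodic trends, so Ti⁴⁺ is the ion listed too late.

Ti⁴⁺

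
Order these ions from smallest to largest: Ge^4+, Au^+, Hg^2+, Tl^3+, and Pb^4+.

Ge^4+ < Pb^4+ < Tl^3+ < Hg^2+ < Au^+

Tabulating Z and e⁻: Ge^4+ has 28 e⁻ (Z=32), Pb^4+ has 78 e⁻ (Z=82), Tl^3+ has 78 e⁻ (Z=81), Hg^2+ has 78 e⁻ (Z=80), Au^+ has 78 e⁻ (Z=79). Ge^4+ < Pb^4+ (same group, period 4 vs 6); Pb^4+ < Tl^3+ (both 78 e⁻, Z=82>81); Tl^3+ < Hg^2+ (both 78 e⁻, Z=81>80); Hg^2+ < Au^+ (both 78 e⁻, Z=80>79).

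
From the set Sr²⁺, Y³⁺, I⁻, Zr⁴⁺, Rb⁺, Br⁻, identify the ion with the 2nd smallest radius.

Work out protons and electrons: Zr⁴⁺ (Z=40, 36 e⁻), Y³⁺ (Z=39, 36 e⁻), Sr²⁺ (Z=38, 36 e⁻), Rb⁺ (Z=37, 36 e⁻), Br⁻ (Z=35, 36 e⁻), I⁻ (Z=53, 54 e⁻). Zr⁴⁺ < Y³⁺ (isoelectronic, higher Z=40 is smaller); Y³⁺ < Sr²⁺ (both 36 e⁻, Z=39>38); Sr²⁺ < Rb⁺ (isoelectronic, higher Z=38 is smaller); Rb⁺ < Br⁻ (both 36 e⁻, Z=37>35); Br⁻ < I⁻ (same group, 1 shell fewer).
Full ascending order: Zr⁴⁺ < Y³⁺ < Sr²⁺ < Rb⁺ < Br⁻ < I⁻. Counting from the smallest, position 2 is Y³⁺.

Y³⁺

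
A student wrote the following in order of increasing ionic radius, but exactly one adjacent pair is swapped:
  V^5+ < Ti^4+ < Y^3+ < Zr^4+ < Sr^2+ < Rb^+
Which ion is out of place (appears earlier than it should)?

Y^3+

Check each adjacent pair. Y^3+ and Zr^4+ are reversed: Zr^4+ and Y^3+ share 36 electrons; the higher nuclear charge on Zr (Z=40) contracts it more, so Zr^4+ < Y^3+. No other neighbouring pair contradicts the periodic trends, so Y^3+ is the ion listed too early.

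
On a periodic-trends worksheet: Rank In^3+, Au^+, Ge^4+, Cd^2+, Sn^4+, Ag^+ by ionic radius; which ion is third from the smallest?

In^3+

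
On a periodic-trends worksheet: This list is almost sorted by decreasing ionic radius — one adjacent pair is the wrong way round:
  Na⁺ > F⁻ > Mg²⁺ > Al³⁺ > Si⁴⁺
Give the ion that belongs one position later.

Na⁺

Check each adjacent pair. Na⁺ and F⁻ are reversed: both have 10 electrons but Z(Na)=11 > Z(F)=9, so Na⁺ should be the smaller of the two. No other neighbouring pair contradicts the periodic trends, so Na⁺ is the ion listed too early.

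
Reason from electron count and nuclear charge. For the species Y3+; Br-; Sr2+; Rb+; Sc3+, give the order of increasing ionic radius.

Electron counts and nuclear charges: Sc3+ (Z=21, 18 e⁻), Y3+ (Z=39, 36 e⁻), Sr2+ (Z=38, 36 e⁻), Rb+ (Z=37, 36 e⁻), Br- (Z=35, 36 e⁻). Sc3+ < Y3+ (same group, period 4 vs 5); Y3+ < Sr2+ (both 36 e⁻, Z=39>38); Sr2+ < Rb+ (both 36 e⁻, Z=38>37); Rb+ < Br- (both 36 e⁻, Z=37>35).

Sc3+ < Y3+ < Sr2+ < Rb+ < Br-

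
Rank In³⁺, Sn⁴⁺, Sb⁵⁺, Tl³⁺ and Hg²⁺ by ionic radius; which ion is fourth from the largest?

First list Z and electron count for each: Sb⁵⁺: 46 e⁻, Z=51, Sn⁴⁺: 46 e⁻, Z=50, In³⁺: 46 e⁻, Z=49, Tl³⁺: 78 e⁻, Z=81, Hg²⁺: 78 e⁻, Z=80. Sb⁵⁺ < Sn⁴⁺ (both 46 e⁻, Z=51>50); Sn⁴⁺ < In³⁺ (isoelectronic, higher Z=50 is smaller); In³⁺ < Tl³⁺ (same group, 1 shell fewer); Tl³⁺ < Hg²⁺ (isoelectronic, higher Z=81 is smaller).
Ordering: Sb⁵⁺ < Sn⁴⁺ < In³⁺ < Tl³⁺ < Hg²⁺. The fourth largest is Sn⁴⁺.

Sn⁴⁺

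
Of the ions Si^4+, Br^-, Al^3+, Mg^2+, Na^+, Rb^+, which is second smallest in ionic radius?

Work out protons and electrons: Si^4+ has 10 e⁻ (Z=14), Al^3+ has 10 e⁻ (Z=13), Mg^2+ has 10 e⁻ (Z=12), Na^+ has 10 e⁻ (Z=11), Rb^+ has 36 e⁻ (Z=37), Br^- has 36 e⁻ (Z=35). Si^4+ < Al^3+ (both 10 e⁻, Z=14>13); Al^3+ < Mg^2+ (both 10 e⁻, Z=13>12); Mg^2+ < Na^+ (isoelectronic, higher Z=12 is smaller); Na^+ < Rb^+ (same group, period 3 vs 5); Rb^+ < Br^- (both 36 e⁻, Z=37>35).
Ordering: Si^4+ < Al^3+ < Mg^2+ < Na^+ < Rb^+ < Br^-. The second smallest is Al^3+.

Al^3+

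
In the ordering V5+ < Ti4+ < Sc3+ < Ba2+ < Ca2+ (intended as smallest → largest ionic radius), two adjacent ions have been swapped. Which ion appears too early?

Scanning neighbour by neighbour, only Ba2+/Ca2+ violates a trend: both in group 2 with the same charge; Ca2+ (period 4) has the smaller radius. That makes Ba2+ the one sitting a position early relative to where it belongs.

Ba2+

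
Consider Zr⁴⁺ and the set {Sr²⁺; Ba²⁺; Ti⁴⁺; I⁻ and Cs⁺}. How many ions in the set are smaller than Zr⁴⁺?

Work out protons and electrons: Ti⁴⁺: 18 e⁻, Z=22, Zr⁴⁺: 36 e⁻, Z=40, Sr²⁺: 36 e⁻, Z=38, Ba²⁺: 54 e⁻, Z=56, Cs⁺: 54 e⁻, Z=55, I⁻: 54 e⁻, Z=53. Ti⁴⁺ < Zr⁴⁺ (same group, 1 shell fewer); Zr⁴⁺ < Sr²⁺ (both 36 e⁻, Z=40>38); Sr²⁺ < Ba²⁺ (same group, period 5 vs 6); Ba²⁺ < Cs⁺ (both 54 e⁻, Z=56>55); Cs⁺ < I⁻ (isoelectronic, higher Z=55 is smaller).
Overall: Ti⁴⁺ < Zr⁴⁺ < Sr²⁺ < Ba²⁺ < Cs⁺ < I⁻. Zr⁴⁺ has 1 below it and 4 above. So 1 is smaller.

1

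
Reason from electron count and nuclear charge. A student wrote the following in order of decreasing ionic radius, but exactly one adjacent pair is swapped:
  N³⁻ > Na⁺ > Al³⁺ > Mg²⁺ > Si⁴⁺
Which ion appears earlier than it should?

Al³⁺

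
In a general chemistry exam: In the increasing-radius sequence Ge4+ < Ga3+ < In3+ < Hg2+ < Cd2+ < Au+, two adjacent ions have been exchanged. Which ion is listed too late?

Compare adjacent ions: both in group 12 with the same charge; Cd2+ (period 5) has the smaller radius — yet in this increasing list Hg2+ sits before Cd2+. Nothing else is reversed, so Cd2+ should move one place to the left.

Cd2+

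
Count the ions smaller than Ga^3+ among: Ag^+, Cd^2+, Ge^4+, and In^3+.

Tabulating Z and e⁻: Ge^4+ has 28 e⁻ (Z=32), Ga^3+ has 28 e⁻ (Z=31), In^3+ has 46 e⁻ (Z=49), Cd^2+ has 46 e⁻ (Z=48), Ag^+ has 46 e⁻ (Z=47). Ge^4+ < Ga^3+ (isoelectronic, higher Z=32 is smaller); Ga^3+ < In^3+ (same group, period 4 vs 5); In^3+ < Cd^2+ (isoelectronic, higher Z=49 is smaller); Cd^2+ < Ag^+ (both 46 e⁻, Z=48>47).
Overall: Ge^4+ < Ga^3+ < In^3+ < Cd^2+ < Ag^+. Ga^3+ has 1 below it and 3 above. Count: 1.

1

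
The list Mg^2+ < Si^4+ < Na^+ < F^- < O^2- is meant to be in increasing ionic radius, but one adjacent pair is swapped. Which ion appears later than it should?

Scanning neighbour by neighbour, only Mg^2+/Si^4+ violates a trend: both have 10 electrons but Z(Si)=14 > Z(Mg)=12, so Si^4+ should be the smaller of the two. That makes Si^4+ the one sitting a position late relative to where it belongs.

Si^4+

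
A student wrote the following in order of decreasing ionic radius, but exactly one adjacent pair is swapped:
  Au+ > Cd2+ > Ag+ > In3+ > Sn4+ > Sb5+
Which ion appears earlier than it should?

Scanning neighbour by neighbour, only Cd2+/Ag+ violates a trend: they are isoelectronic (46 e⁻) and Cd has more protons than Ag (48 vs 47), making Cd2+ smaller. That makes Cd2+ the one sitting a position early relative to where it belongs.

Cd2+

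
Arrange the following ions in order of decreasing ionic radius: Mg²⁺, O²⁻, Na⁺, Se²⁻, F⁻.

Se²⁻ > O²⁻ > F⁻ > Na⁺ > Mg²⁺

First list Z and electron count for each: Mg²⁺: 10 e⁻, Z=12, Na⁺: 10 e⁻, Z=11, F⁻: 10 e⁻, Z=9, O²⁻: 10 e⁻, Z=8, Se²⁻: 36 e⁻, Z=34. Mg²⁺ < Na⁺ (isoelectronic, higher Z=12 is smaller); Na⁺ < F⁻ (both 10 e⁻, Z=11>9); F⁻ < O²⁻ (both 10 e⁻, Z=9>8); O²⁻ < Se²⁻ (same group, period 2 vs 4).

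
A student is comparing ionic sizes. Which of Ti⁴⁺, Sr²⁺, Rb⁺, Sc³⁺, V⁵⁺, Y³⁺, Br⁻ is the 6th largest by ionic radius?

Ti⁴⁺

Tabulating Z and e⁻: V⁵⁺ (Z=23, 18 e⁻), Ti⁴⁺ (Z=22, 18 e⁻), Sc³⁺ (Z=21, 18 e⁻), Y³⁺ (Z=39, 36 e⁻), Sr²⁺ (Z=38, 36 e⁻), Rb⁺ (Z=37, 36 e⁻), Br⁻ (Z=35, 36 e⁻). V⁵⁺ < Ti⁴⁺ (isoelectronic, higher Z=23 is smaller); Ti⁴⁺ < Sc³⁺ (isoelectronic, higher Z=22 is smaller); Sc³⁺ < Y³⁺ (same group, period 4 vs 5); Y³⁺ < Sr²⁺ (both 36 e⁻, Z=39>38); Sr²⁺ < Rb⁺ (both 36 e⁻, Z=38>37); Rb⁺ < Br⁻ (isoelectronic, higher Z=37 is smaller).
Ordering: V⁵⁺ < Ti⁴⁺ < Sc³⁺ < Y³⁺ < Sr²⁺ < Rb⁺ < Br⁻. The 6th largest is Ti⁴⁺.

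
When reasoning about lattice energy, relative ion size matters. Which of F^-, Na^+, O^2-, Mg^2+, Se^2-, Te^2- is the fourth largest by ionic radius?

F^-

Work out protons and electrons: Mg^2+ has 10 e⁻ (Z=12), Na^+ has 10 e⁻ (Z=11), F^- has 10 e⁻ (Z=9), O^2- has 10 e⁻ (Z=8), Se^2- has 36 e⁻ (Z=34), Te^2- has 54 e⁻ (Z=52). Mg^2+ < Na^+ (isoelectronic, higher Z=12 is smaller); Na^+ < F^- (both 10 e⁻, Z=11>9); F^- < O^2- (isoelectronic, higher Z=9 is smaller); O^2- < Se^2- (same group, period 2 vs 4); Se^2- < Te^2- (same group, 1 shell fewer).
That gives Mg^2+ < Na^+ < F^- < O^2- < Se^2- < Te^2-. From the largest end, number 4 is F^-.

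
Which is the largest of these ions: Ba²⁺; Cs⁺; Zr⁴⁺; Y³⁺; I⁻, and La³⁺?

I⁻

Zr⁴⁺: 36 e⁻, Z=40, Y³⁺: 36 e⁻, Z=39, La³⁺: 54 e⁻, Z=57, Ba²⁺: 54 e⁻, Z=56, Cs⁺: 54 e⁻, Z=55, I⁻: 54 e⁻, Z=53. Zr⁴⁺ < Y³⁺ (isoelectronic, higher Z=40 is smaller); Y³⁺ < La³⁺ (same group, period 5 vs 6); La³⁺ < Ba²⁺ (both 54 e⁻, Z=57>56); Ba²⁺ < Cs⁺ (both 54 e⁻, Z=56>55); Cs⁺ < I⁻ (both 54 e⁻, Z=55>53).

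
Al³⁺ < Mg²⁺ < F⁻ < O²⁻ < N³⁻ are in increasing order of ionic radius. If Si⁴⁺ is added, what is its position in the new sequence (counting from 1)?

These species are isoelectronic with 10 electrons. The only difference is the number of protons: Si⁴⁺ (Z=14), Al³⁺ (Z=13), Mg²⁺ (Z=12), F⁻ (Z=9), O²⁻ (Z=8), N³⁻ (Z=7). The strongest nuclear pull (Si⁴⁺) gives the smallest ion.
Putting Si⁴⁺ in gives Si⁴⁺ < Al³⁺ < Mg²⁺ < F⁻ < O²⁻ < N³⁻; it lands at slot 1.

1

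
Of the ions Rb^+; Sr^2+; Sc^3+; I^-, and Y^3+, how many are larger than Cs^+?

Electron counts and nuclear charges: Sc^3+ (Z=21, 18 e⁻), Y^3+ (Z=39, 36 e⁻), Sr^2+ (Z=38, 36 e⁻), Rb^+ (Z=37, 36 e⁻), Cs^+ (Z=55, 54 e⁻), I^- (Z=53, 54 e⁻). Sc^3+ < Y^3+ (same group, 1 shell fewer); Y^3+ < Sr^2+ (isoelectronic, higher Z=39 is smaller); Sr^2+ < Rb^+ (isoelectronic, higher Z=38 is smaller); Rb^+ < Cs^+ (same group, 1 shell fewer); Cs^+ < I^- (isoelectronic, higher Z=55 is smaller).
Placing each against Cs^+: smaller — Sc^3+, Y^3+, Sr^2+, Rb^+; larger — I^-. Count: 1.

1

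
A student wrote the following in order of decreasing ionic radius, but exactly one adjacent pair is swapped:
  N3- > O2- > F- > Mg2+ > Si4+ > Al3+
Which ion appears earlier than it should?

Scanning neighbour by neighbour, only Si4+/Al3+ violates a trend: both have 10 electrons but Z(Si)=14 > Z(Al)=13, so Si4+ should be the smaller of the two. That makes Si4+ the one sitting a position early relative to where it belongs.

Si4+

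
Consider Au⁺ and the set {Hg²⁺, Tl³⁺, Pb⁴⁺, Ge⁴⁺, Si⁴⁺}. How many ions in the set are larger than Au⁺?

0

Tabulating Z and e⁻: Si⁴⁺ has 10 e⁻ (Z=14), Ge⁴⁺ has 28 e⁻ (Z=32), Pb⁴⁺ has 78 e⁻ (Z=82), Tl³⁺ has 78 e⁻ (Z=81), Hg²⁺ has 78 e⁻ (Z=80), Au⁺ has 78 e⁻ (Z=79). Si⁴⁺ < Ge⁴⁺ (same group, 1 shell fewer); Ge⁴⁺ < Pb⁴⁺ (same group, 2 shells fewer); Pb⁴⁺ < Tl³⁺ (both 78 e⁻, Z=82>81); Tl³⁺ < Hg²⁺ (isoelectronic, higher Z=81 is smaller); Hg²⁺ < Au⁺ (isoelectronic, higher Z=80 is smaller).
Overall: Si⁴⁺ < Ge⁴⁺ < Pb⁴⁺ < Tl³⁺ < Hg²⁺ < Au⁺. Au⁺ has 5 below it and 0 above. So 0 are larger.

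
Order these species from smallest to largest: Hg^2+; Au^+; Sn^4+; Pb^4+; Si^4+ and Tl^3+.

Si^4+ < Sn^4+ < Pb^4+ < Tl^3+ < Hg^2+ < Au^+

Si^4+: 10 e⁻, Z=14, Sn^4+: 46 e⁻, Z=50, Pb^4+: 78 e⁻, Z=82, Tl^3+: 78 e⁻, Z=81, Hg^2+: 78 e⁻, Z=80, Au^+: 78 e⁻, Z=79. Si^4+ < Sn^4+ (same group, 2 shells fewer); Sn^4+ < Pb^4+ (same group, 1 shell fewer); Pb^4+ < Tl^3+ (both 78 e⁻, Z=82>81); Tl^3+ < Hg^2+ (both 78 e⁻, Z=81>80); Hg^2+ < Au^+ (isoelectronic, higher Z=80 is smaller).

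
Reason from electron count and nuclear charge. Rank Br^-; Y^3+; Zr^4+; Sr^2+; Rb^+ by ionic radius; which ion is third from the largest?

These species are isoelectronic with 36 electrons. The only difference is the number of protons: Zr^4+ (Z=40), Y^3+ (Z=39), Sr^2+ (Z=38), Rb^+ (Z=37), Br^- (Z=35). The strongest nuclear pull (Zr^4+) gives the smallest ion.
Full ascending order: Zr^4+ < Y^3+ < Sr^2+ < Rb^+ < Br^-. Counting from the largest, position 3 is Sr^2+.

Sr^2+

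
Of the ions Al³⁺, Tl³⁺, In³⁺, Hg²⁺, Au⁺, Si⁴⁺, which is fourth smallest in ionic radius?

First list Z and electron count for each: Si⁴⁺ (Z=14, 10 e⁻), Al³⁺ (Z=13, 10 e⁻), In³⁺ (Z=49, 46 e⁻), Tl³⁺ (Z=81, 78 e⁻), Hg²⁺ (Z=80, 78 e⁻), Au⁺ (Z=79, 78 e⁻). Si⁴⁺ < Al³⁺ (isoelectronic, higher Z=14 is smaller); Al³⁺ < In³⁺ (same group, 2 shells fewer); In³⁺ < Tl³⁺ (same group, 1 shell fewer); Tl³⁺ < Hg²⁺ (both 78 e⁻, Z=81>80); Hg²⁺ < Au⁺ (both 78 e⁻, Z=80>79).
Full ascending order: Si⁴⁺ < Al³⁺ < In³⁺ < Tl³⁺ < Hg²⁺ < Au⁺. Counting from the smallest, position 4 is Tl³⁺.

Tl³⁺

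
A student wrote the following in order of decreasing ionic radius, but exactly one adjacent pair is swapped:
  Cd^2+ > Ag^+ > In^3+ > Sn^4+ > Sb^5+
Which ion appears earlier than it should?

Scanning neighbour by neighbour, only Cd^2+/Ag^+ violates a trend: both have 46 electrons but Z(Cd)=48 > Z(Ag)=47, so Cd^2+ should be the smaller of the two. That makes Cd^2+ the one sitting a position early relative to where it belongs.

Cd^2+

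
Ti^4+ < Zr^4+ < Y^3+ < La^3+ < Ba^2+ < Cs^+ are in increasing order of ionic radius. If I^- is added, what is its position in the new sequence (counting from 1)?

7

Ti^4+: 18 e⁻, Z=22, Zr^4+: 36 e⁻, Z=40, Y^3+: 36 e⁻, Z=39, La^3+: 54 e⁻, Z=57, Ba^2+: 54 e⁻, Z=56, Cs^+: 54 e⁻, Z=55, I^-: 54 e⁻, Z=53. Ti^4+ < Zr^4+ (same group, 1 shell fewer); Zr^4+ < Y^3+ (isoelectronic, higher Z=40 is smaller); Y^3+ < La^3+ (same group, 1 shell fewer); La^3+ < Ba^2+ (both 54 e⁻, Z=57>56); Ba^2+ < Cs^+ (both 54 e⁻, Z=56>55); Cs^+ < I^- (both 54 e⁻, Z=55>53).
With I^- included the full order is Ti^4+ < Zr^4+ < Y^3+ < La^3+ < Ba^2+ < Cs^+ < I^-, so it takes position 7.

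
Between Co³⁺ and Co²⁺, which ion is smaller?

Co³⁺

Same element, different charge: the more highly charged cation has fewer electrons and a greater effective nuclear charge per electron, making Co³⁺ the smallest.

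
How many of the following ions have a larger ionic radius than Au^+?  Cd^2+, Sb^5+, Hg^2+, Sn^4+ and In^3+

0

Electron counts and nuclear charges: Sb^5+ has 46 e⁻ (Z=51), Sn^4+ has 46 e⁻ (Z=50), In^3+ has 46 e⁻ (Z=49), Cd^2+ has 46 e⁻ (Z=48), Hg^2+ has 78 e⁻ (Z=80), Au^+ has 78 e⁻ (Z=79). Sb^5+ < Sn^4+ (both 46 e⁻, Z=51>50); Sn^4+ < In^3+ (both 46 e⁻, Z=50>49); In^3+ < Cd^2+ (isoelectronic, higher Z=49 is smaller); Cd^2+ < Hg^2+ (same group, 1 shell fewer); Hg^2+ < Au^+ (isoelectronic, higher Z=80 is smaller).
Ordering all of them (including Au^+) by radius gives Sb^5+ < Sn^4+ < In^3+ < Cd^2+ < Hg^2+ < Au^+. That's 0.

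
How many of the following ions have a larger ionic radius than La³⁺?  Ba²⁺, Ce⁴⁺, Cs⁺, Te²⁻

Isoelectronic series (54 e⁻ each). Size is set by nuclear charge: more protons means a smaller ion. Ce⁴⁺ (Z=58), La³⁺ (Z=57), Ba²⁺ (Z=56), Cs⁺ (Z=55), Te²⁻ (Z=52).
Relative to La³⁺, the ions that are larger are Ba²⁺, Cs⁺, Te²⁻. So 3 are larger.

3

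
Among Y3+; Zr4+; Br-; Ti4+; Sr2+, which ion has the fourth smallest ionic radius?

Sr2+

Electron counts and nuclear charges: Ti4+: 18 e⁻, Z=22, Zr4+: 36 e⁻, Z=40, Y3+: 36 e⁻, Z=39, Sr2+: 36 e⁻, Z=38, Br-: 36 e⁻, Z=35. Ti4+ < Zr4+ (same group, period 4 vs 5); Zr4+ < Y3+ (isoelectronic, higher Z=40 is smaller); Y3+ < Sr2+ (isoelectronic, higher Z=39 is smaller); Sr2+ < Br- (both 36 e⁻, Z=38>35).
Full ascending order: Ti4+ < Zr4+ < Y3+ < Sr2+ < Br-. Counting from the smallest, position 4 is Sr2+.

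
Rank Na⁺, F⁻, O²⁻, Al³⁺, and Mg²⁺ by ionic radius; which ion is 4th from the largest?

All of these have 10 electrons (isoelectronic). With the same electron cloud, the ion with the most protons pulls it in tightest. Nuclear charges: Al³⁺ (Z=13), Mg²⁺ (Z=12), Na⁺ (Z=11), F⁻ (Z=9), O²⁻ (Z=8). Highest Z is smallest.
Ordering: Al³⁺ < Mg²⁺ < Na⁺ < F⁻ < O²⁻. The 4th largest is Mg²⁺.

Mg²⁺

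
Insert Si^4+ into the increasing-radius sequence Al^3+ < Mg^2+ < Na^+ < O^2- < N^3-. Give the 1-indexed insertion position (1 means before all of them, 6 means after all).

These species are isoelectronic with 10 electrons. The only difference is the number of protons: Si^4+ (Z=14), Al^3+ (Z=13), Mg^2+ (Z=12), Na^+ (Z=11), O^2- (Z=8), N^3- (Z=7). The strongest nuclear pull (Si^4+) gives the smallest ion.
Merged order: Si^4+ < Al^3+ < Mg^2+ < Na^+ < O^2- < N^3- — Si^4+ is number 1.

1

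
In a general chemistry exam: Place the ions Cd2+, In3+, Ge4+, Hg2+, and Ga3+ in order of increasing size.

Electron counts and nuclear charges: Ge4+ has 28 e⁻ (Z=32), Ga3+ has 28 e⁻ (Z=31), In3+ has 46 e⁻ (Z=49), Cd2+ has 46 e⁻ (Z=48), Hg2+ has 78 e⁻ (Z=80). Ge4+ < Ga3+ (both 28 e⁻, Z=32>31); Ga3+ < In3+ (same group, period 4 vs 5); In3+ < Cd2+ (both 46 e⁻, Z=49>48); Cd2+ < Hg2+ (same group, 1 shell fewer).

Ge4+ < Ga3+ < In3+ < Cd2+ < Hg2+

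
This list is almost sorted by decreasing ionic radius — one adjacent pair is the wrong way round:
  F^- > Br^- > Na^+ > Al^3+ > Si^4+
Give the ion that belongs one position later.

F^-

Check each adjacent pair. F^- and Br^- are reversed: both in group 17 with the same charge; F^- (period 2) has the smaller radius. No other neighbouring pair contradicts the periodic trends, so F^- is the ion listed too early.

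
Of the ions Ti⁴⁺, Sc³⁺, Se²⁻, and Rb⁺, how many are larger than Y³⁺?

Work out protons and electrons: Ti⁴⁺ (Z=22, 18 e⁻), Sc³⁺ (Z=21, 18 e⁻), Y³⁺ (Z=39, 36 e⁻), Rb⁺ (Z=37, 36 e⁻), Se²⁻ (Z=34, 36 e⁻). Ti⁴⁺ < Sc³⁺ (both 18 e⁻, Z=22>21); Sc³⁺ < Y³⁺ (same group, period 4 vs 5); Y³⁺ < Rb⁺ (isoelectronic, higher Z=39 is smaller); Rb⁺ < Se²⁻ (isoelectronic, higher Z=37 is smaller).
Overall: Ti⁴⁺ < Sc³⁺ < Y³⁺ < Rb⁺ < Se²⁻. Y³⁺ has 2 below it and 2 above. Count: 2.

2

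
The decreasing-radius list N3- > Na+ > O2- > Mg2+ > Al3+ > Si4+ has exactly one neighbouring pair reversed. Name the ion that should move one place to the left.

O2-

Compare adjacent ions: Na+ and O2- share 10 electrons; the higher nuclear charge on Na (Z=11) contracts it more, so Na+ < O2- — yet in this decreasing list Na+ sits before O2-. Nothing else is reversed, so O2- should move one place to the left.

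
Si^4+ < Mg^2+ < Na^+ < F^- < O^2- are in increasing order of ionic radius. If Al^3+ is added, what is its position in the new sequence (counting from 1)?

Each ion has 10 electrons. The ranking follows nuclear charge in reverse — greater Z gives a smaller radius. Si^4+ (Z=14), Al^3+ (Z=13), Mg^2+ (Z=12), Na^+ (Z=11), F^- (Z=9), O^2- (Z=8).
Putting Al^3+ in gives Si^4+ < Al^3+ < Mg^2+ < Na^+ < F^- < O^2-; it lands at slot 2.

2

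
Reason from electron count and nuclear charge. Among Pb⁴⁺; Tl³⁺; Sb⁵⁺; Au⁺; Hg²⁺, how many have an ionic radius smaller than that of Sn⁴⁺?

1

Sb⁵⁺ (Z=51, 46 e⁻), Sn⁴⁺ (Z=50, 46 e⁻), Pb⁴⁺ (Z=82, 78 e⁻), Tl³⁺ (Z=81, 78 e⁻), Hg²⁺ (Z=80, 78 e⁻), Au⁺ (Z=79, 78 e⁻). Sb⁵⁺ < Sn⁴⁺ (isoelectronic, higher Z=51 is smaller); Sn⁴⁺ < Pb⁴⁺ (same group, 1 shell fewer); Pb⁴⁺ < Tl³⁺ (isoelectronic, higher Z=82 is smaller); Tl³⁺ < Hg²⁺ (both 78 e⁻, Z=81>80); Hg²⁺ < Au⁺ (isoelectronic, higher Z=80 is smaller).
Placing each against Sn⁴⁺: smaller — Sb⁵⁺; larger — Pb⁴⁺, Tl³⁺, Hg²⁺, Au⁺. So 1 is smaller.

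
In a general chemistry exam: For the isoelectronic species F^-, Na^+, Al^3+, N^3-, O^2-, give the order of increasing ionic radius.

These species are isoelectronic with 10 electrons. The only difference is the number of protons: Al^3+ (Z=13), Na^+ (Z=11), F^- (Z=9), O^2- (Z=8), N^3- (Z=7). The strongest nuclear pull (Al^3+) gives the smallest ion.

Al^3+ < Na^+ < F^- < O^2- < N^3-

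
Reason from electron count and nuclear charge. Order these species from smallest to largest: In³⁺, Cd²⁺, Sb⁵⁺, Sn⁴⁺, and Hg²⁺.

Sb⁵⁺ < Sn⁴⁺ < In³⁺ < Cd²⁺ < Hg²⁺

First list Z and electron count for each: Sb⁵⁺: 46 e⁻, Z=51, Sn⁴⁺: 46 e⁻, Z=50, In³⁺: 46 e⁻, Z=49, Cd²⁺: 46 e⁻, Z=48, Hg²⁺: 78 e⁻, Z=80. Sb⁵⁺ < Sn⁴⁺ (isoelectronic, higher Z=51 is smaller); Sn⁴⁺ < In³⁺ (isoelectronic, higher Z=50 is smaller); In³⁺ < Cd²⁺ (isoelectronic, higher Z=49 is smaller); Cd²⁺ < Hg²⁺ (same group, 1 shell fewer).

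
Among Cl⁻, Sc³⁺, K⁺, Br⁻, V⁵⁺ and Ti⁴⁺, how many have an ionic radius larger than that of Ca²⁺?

3

Electron counts and nuclear charges: V⁵⁺: 18 e⁻, Z=23, Ti⁴⁺: 18 e⁻, Z=22, Sc³⁺: 18 e⁻, Z=21, Ca²⁺: 18 e⁻, Z=20, K⁺: 18 e⁻, Z=19, Cl⁻: 18 e⁻, Z=17, Br⁻: 36 e⁻, Z=35. V⁵⁺ < Ti⁴⁺ (isoelectronic, higher Z=23 is smaller); Ti⁴⁺ < Sc³⁺ (both 18 e⁻, Z=22>21); Sc³⁺ < Ca²⁺ (both 18 e⁻, Z=21>20); Ca²⁺ < K⁺ (isoelectronic, higher Z=20 is smaller); K⁺ < Cl⁻ (isoelectronic, higher Z=19 is smaller); Cl⁻ < Br⁻ (same group, 1 shell fewer).
Placing each against Ca²⁺: smaller — V⁵⁺, Ti⁴⁺, Sc³⁺; larger — K⁺, Cl⁻, Br⁻. Count: 3.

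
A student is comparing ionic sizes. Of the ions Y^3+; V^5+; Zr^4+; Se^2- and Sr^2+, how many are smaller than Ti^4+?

First list Z and electron count for each: V^5+ (Z=23, 18 e⁻), Ti^4+ (Z=22, 18 e⁻), Zr^4+ (Z=40, 36 e⁻), Y^3+ (Z=39, 36 e⁻), Sr^2+ (Z=38, 36 e⁻), Se^2- (Z=34, 36 e⁻). V^5+ < Ti^4+ (isoelectronic, higher Z=23 is smaller); Ti^4+ < Zr^4+ (same group, period 4 vs 5); Zr^4+ < Y^3+ (both 36 e⁻, Z=40>39); Y^3+ < Sr^2+ (isoelectronic, higher Z=39 is smaller); Sr^2+ < Se^2- (isoelectronic, higher Z=38 is smaller).
Relative to Ti^4+, the ions that are smaller are V^5+. Count: 1.

1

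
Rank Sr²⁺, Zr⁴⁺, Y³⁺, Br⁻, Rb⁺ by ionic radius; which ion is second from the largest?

All of these have 36 electrons (isoelectronic). With the same electron cloud, the ion with the most protons pulls it in tightest. Nuclear charges: Zr⁴⁺ (Z=40), Y³⁺ (Z=39), Sr²⁺ (Z=38), Rb⁺ (Z=37), Br⁻ (Z=35). Highest Z is smallest.
So the order is Zr⁴⁺ < Y³⁺ < Sr²⁺ < Rb⁺ < Br⁻; the 2nd-largest ion is Rb⁺.

Rb⁺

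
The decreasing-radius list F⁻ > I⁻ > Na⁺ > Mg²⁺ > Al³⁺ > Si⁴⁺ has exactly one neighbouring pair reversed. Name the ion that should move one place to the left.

I⁻

Check each adjacent pair. F⁻ and I⁻ are reversed: same group and charge — period 2 sits above period 5, so F⁻ is smaller. No other neighbouring pair contradicts the periodic trends, so I⁻ is the ion listed too late.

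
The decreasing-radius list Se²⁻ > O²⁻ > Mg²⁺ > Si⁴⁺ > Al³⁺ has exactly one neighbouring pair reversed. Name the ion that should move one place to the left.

Al³⁺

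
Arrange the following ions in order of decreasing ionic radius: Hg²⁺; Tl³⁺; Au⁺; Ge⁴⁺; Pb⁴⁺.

Au⁺ > Hg²⁺ > Tl³⁺ > Pb⁴⁺ > Ge⁴⁺

Electron counts and nuclear charges: Ge⁴⁺ has 28 e⁻ (Z=32), Pb⁴⁺ has 78 e⁻ (Z=82), Tl³⁺ has 78 e⁻ (Z=81), Hg²⁺ has 78 e⁻ (Z=80), Au⁺ has 78 e⁻ (Z=79). Ge⁴⁺ < Pb⁴⁺ (same group, 2 shells fewer); Pb⁴⁺ < Tl³⁺ (isoelectronic, higher Z=82 is smaller); Tl³⁺ < Hg²⁺ (isoelectronic, higher Z=81 is smaller); Hg²⁺ < Au⁺ (isoelectronic, higher Z=80 is smaller).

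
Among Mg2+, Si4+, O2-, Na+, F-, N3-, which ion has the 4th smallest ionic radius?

All of these have 10 electrons (isoelectronic). With the same electron cloud, the ion with the most protons pulls it in tightest. Nuclear charges: Si4+ (Z=14), Mg2+ (Z=12), Na+ (Z=11), F- (Z=9), O2- (Z=8), N3- (Z=7). Highest Z is smallest.
So the order is Si4+ < Mg2+ < Na+ < F- < O2- < N3-; the 4th-smallest ion is F-.

F-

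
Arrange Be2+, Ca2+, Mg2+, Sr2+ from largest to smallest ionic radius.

Same group, same charge. Going down the group adds an extra shell of electrons, so the ion gets larger: Be2+ is highest in the group and smallest.

Sr2+ > Ca2+ > Mg2+ > Be2+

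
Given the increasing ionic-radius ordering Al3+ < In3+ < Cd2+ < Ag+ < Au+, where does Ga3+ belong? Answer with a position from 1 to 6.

2

First list Z and electron count for each: Al3+ has 10 e⁻ (Z=13), Ga3+ has 28 e⁻ (Z=31), In3+ has 46 e⁻ (Z=49), Cd2+ has 46 e⁻ (Z=48), Ag+ has 46 e⁻ (Z=47), Au+ has 78 e⁻ (Z=79). Al3+ < Ga3+ (same group, 1 shell fewer); Ga3+ < In3+ (same group, period 4 vs 5); In3+ < Cd2+ (isoelectronic, higher Z=49 is smaller); Cd2+ < Ag+ (both 46 e⁻, Z=48>47); Ag+ < Au+ (same group, period 5 vs 6).
Merged order: Al3+ < Ga3+ < In3+ < Cd2+ < Ag+ < Au+ — Ga3+ is number 2.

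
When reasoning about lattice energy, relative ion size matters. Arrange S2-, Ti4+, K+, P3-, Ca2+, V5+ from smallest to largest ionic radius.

V5+ < Ti4+ < Ca2+ < K+ < S2- < P3-

Isoelectronic series (18 e⁻ each). Size is set by nuclear charge: more protons means a smaller ion. V5+ (Z=23), Ti4+ (Z=22), Ca2+ (Z=20), K+ (Z=19), S2- (Z=16), P3- (Z=15).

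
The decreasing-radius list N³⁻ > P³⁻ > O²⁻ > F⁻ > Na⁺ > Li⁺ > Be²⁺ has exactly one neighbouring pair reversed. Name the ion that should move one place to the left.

P³⁻

The pair N³⁻, P³⁻ is the wrong way round — N³⁻ and P³⁻ are in one column with the same charge; the lighter period-2 ion has one fewer shell and is smaller. All other adjacent pairs agree with periodic trends, so P³⁻ is the misplaced ion.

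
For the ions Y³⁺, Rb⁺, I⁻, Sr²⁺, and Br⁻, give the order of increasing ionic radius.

Y³⁺ < Sr²⁺ < Rb⁺ < Br⁻ < I⁻

Electron counts and nuclear charges: Y³⁺ has 36 e⁻ (Z=39), Sr²⁺ has 36 e⁻ (Z=38), Rb⁺ has 36 e⁻ (Z=37), Br⁻ has 36 e⁻ (Z=35), I⁻ has 54 e⁻ (Z=53). Y³⁺ < Sr²⁺ (isoelectronic, higher Z=39 is smaller); Sr²⁺ < Rb⁺ (isoelectronic, higher Z=38 is smaller); Rb⁺ < Br⁻ (both 36 e⁻, Z=37>35); Br⁻ < I⁻ (same group, 1 shell fewer).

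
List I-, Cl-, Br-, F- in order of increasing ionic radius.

F- < Cl- < Br- < I-

All are in the same group with charge -1. Radius grows down the group as n (the outermost shell) increases.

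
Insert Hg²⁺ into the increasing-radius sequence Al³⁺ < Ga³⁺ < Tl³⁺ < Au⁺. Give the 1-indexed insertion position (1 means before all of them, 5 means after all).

First list Z and electron count for each: Al³⁺: 10 e⁻, Z=13, Ga³⁺: 28 e⁻, Z=31, Tl³⁺: 78 e⁻, Z=81, Hg²⁺: 78 e⁻, Z=80, Au⁺: 78 e⁻, Z=79. Al³⁺ < Ga³⁺ (same group, period 3 vs 4); Ga³⁺ < Tl³⁺ (same group, period 4 vs 6); Tl³⁺ < Hg²⁺ (isoelectronic, higher Z=81 is smaller); Hg²⁺ < Au⁺ (both 78 e⁻, Z=80>79).
With Hg²⁺ included the full order is Al³⁺ < Ga³⁺ < Tl³⁺ < Hg²⁺ < Au⁺, so it takes position 4.

4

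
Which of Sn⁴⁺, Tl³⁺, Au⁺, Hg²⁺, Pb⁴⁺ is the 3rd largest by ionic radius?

Tl³⁺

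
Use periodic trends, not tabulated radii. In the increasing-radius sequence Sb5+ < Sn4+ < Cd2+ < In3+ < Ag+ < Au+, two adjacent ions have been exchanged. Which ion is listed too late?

In3+

The pair Cd2+, In3+ is the wrong way round — both have 46 electrons but Z(In)=49 > Z(Cd)=48, so In3+ should be the smaller of the two. All other adjacent pairs agree with periodic trends, so In3+ is the misplaced ion.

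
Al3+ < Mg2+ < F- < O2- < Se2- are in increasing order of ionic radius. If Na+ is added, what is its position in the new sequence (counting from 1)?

Tabulating Z and e⁻: Al3+ has 10 e⁻ (Z=13), Mg2+ has 10 e⁻ (Z=12), Na+ has 10 e⁻ (Z=11), F- has 10 e⁻ (Z=9), O2- has 10 e⁻ (Z=8), Se2- has 36 e⁻ (Z=34). Al3+ < Mg2+ (both 10 e⁻, Z=13>12); Mg2+ < Na+ (isoelectronic, higher Z=12 is smaller); Na+ < F- (isoelectronic, higher Z=11 is smaller); F- < O2- (both 10 e⁻, Z=9>8); O2- < Se2- (same group, period 2 vs 4).
The complete sequence is Al3+ < Mg2+ < Na+ < F- < O2- < Se2-. Na+ sits at position 3.

3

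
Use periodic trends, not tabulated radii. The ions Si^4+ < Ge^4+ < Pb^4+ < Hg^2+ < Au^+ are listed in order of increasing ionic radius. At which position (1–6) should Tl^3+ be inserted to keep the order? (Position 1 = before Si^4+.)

First list Z and electron count for each: Si^4+: 10 e⁻, Z=14, Ge^4+: 28 e⁻, Z=32, Pb^4+: 78 e⁻, Z=82, Tl^3+: 78 e⁻, Z=81, Hg^2+: 78 e⁻, Z=80, Au^+: 78 e⁻, Z=79. Si^4+ < Ge^4+ (same group, period 3 vs 4); Ge^4+ < Pb^4+ (same group, period 4 vs 6); Pb^4+ < Tl^3+ (isoelectronic, higher Z=82 is smaller); Tl^3+ < Hg^2+ (isoelectronic, higher Z=81 is smaller); Hg^2+ < Au^+ (both 78 e⁻, Z=80>79).
Merged order: Si^4+ < Ge^4+ < Pb^4+ < Tl^3+ < Hg^2+ < Au^+ — Tl^3+ is number 4.

4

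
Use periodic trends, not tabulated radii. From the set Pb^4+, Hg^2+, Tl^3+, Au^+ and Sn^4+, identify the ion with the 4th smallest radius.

First list Z and electron count for each: Sn^4+: 46 e⁻, Z=50, Pb^4+: 78 e⁻, Z=82, Tl^3+: 78 e⁻, Z=81, Hg^2+: 78 e⁻, Z=80, Au^+: 78 e⁻, Z=79. Sn^4+ < Pb^4+ (same group, 1 shell fewer); Pb^4+ < Tl^3+ (isoelectronic, higher Z=82 is smaller); Tl^3+ < Hg^2+ (both 78 e⁻, Z=81>80); Hg^2+ < Au^+ (both 78 e⁻, Z=80>79).
Full ascending order: Sn^4+ < Pb^4+ < Tl^3+ < Hg^2+ < Au^+. Counting from the smallest, position 4 is Hg^2+.

Hg^2+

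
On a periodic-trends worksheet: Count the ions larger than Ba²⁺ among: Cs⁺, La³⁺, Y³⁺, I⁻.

2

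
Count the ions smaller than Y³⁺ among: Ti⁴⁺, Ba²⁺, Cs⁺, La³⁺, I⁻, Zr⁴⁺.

Electron counts and nuclear charges: Ti⁴⁺: 18 e⁻, Z=22, Zr⁴⁺: 36 e⁻, Z=40, Y³⁺: 36 e⁻, Z=39, La³⁺: 54 e⁻, Z=57, Ba²⁺: 54 e⁻, Z=56, Cs⁺: 54 e⁻, Z=55, I⁻: 54 e⁻, Z=53. Ti⁴⁺ < Zr⁴⁺ (same group, 1 shell fewer); Zr⁴⁺ < Y³⁺ (isoelectronic, higher Z=40 is smaller); Y³⁺ < La³⁺ (same group, period 5 vs 6); La³⁺ < Ba²⁺ (isoelectronic, higher Z=57 is smaller); Ba²⁺ < Cs⁺ (both 54 e⁻, Z=56>55); Cs⁺ < I⁻ (isoelectronic, higher Z=55 is smaller).
Placing each against Y³⁺: smaller — Ti⁴⁺, Zr⁴⁺; larger — La³⁺, Ba²⁺, Cs⁺, I⁻. Count: 2.

2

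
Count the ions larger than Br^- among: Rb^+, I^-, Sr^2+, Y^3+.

1

Y^3+: 36 e⁻, Z=39, Sr^2+: 36 e⁻, Z=38, Rb^+: 36 e⁻, Z=37, Br^-: 36 e⁻, Z=35, I^-: 54 e⁻, Z=53. Y^3+ < Sr^2+ (isoelectronic, higher Z=39 is smaller); Sr^2+ < Rb^+ (both 36 e⁻, Z=38>37); Rb^+ < Br^- (isoelectronic, higher Z=37 is smaller); Br^- < I^- (same group, period 4 vs 5).
Ordering all of them (including Br^-) by radius gives Y^3+ < Sr^2+ < Rb^+ < Br^- < I^-. So 1 is larger.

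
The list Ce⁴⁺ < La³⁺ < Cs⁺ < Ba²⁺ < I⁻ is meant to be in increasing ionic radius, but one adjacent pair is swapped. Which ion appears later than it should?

Scanning neighbour by neighbour, only Cs⁺/Ba²⁺ violates a trend: Ba²⁺ and Cs⁺ share 54 electrons; the higher nuclear charge on Ba (Z=56) contracts it more, so Ba²⁺ < Cs⁺. That makes Ba²⁺ the one sitting a position late relative to where it belongs.

Ba²⁺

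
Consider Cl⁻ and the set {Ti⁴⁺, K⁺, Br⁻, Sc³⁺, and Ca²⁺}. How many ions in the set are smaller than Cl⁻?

Electron counts and nuclear charges: Ti⁴⁺ (Z=22, 18 e⁻), Sc³⁺ (Z=21, 18 e⁻), Ca²⁺ (Z=20, 18 e⁻), K⁺ (Z=19, 18 e⁻), Cl⁻ (Z=17, 18 e⁻), Br⁻ (Z=35, 36 e⁻). Ti⁴⁺ < Sc³⁺ (both 18 e⁻, Z=22>21); Sc³⁺ < Ca²⁺ (isoelectronic, higher Z=21 is smaller); Ca²⁺ < K⁺ (isoelectronic, higher Z=20 is smaller); K⁺ < Cl⁻ (isoelectronic, higher Z=19 is smaller); Cl⁻ < Br⁻ (same group, 1 shell fewer).
Placing each against Cl⁻: smaller — Ti⁴⁺, Sc³⁺, Ca²⁺, K⁺; larger — Br⁻. That's 4.

4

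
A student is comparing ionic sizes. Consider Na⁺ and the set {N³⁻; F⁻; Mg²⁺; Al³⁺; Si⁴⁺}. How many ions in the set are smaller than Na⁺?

3

All of these have 10 electrons (isoelectronic). With the same electron cloud, the ion with the most protons pulls it in tightest. Nuclear charges: Si⁴⁺ (Z=14), Al³⁺ (Z=13), Mg²⁺ (Z=12), Na⁺ (Z=11), F⁻ (Z=9), N³⁻ (Z=7). Highest Z is smallest.
Placing each against Na⁺: smaller — Si⁴⁺, Al³⁺, Mg²⁺; larger — F⁻, N³⁻. Count: 3.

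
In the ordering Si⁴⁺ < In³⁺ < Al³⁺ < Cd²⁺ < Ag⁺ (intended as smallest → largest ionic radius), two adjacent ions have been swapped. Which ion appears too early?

In³⁺

Check each adjacent pair. In³⁺ and Al³⁺ are reversed: both in group 13 with the same charge; Al³⁺ (period 3) has the smaller radius. No other neighbouring pair contradicts the periodic trends, so In³⁺ is the ion listed too early.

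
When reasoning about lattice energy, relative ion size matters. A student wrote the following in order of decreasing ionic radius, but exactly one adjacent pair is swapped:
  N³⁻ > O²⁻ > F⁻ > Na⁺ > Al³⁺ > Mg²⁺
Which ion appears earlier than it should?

The pair Al³⁺, Mg²⁺ is the wrong way round — both have 10 electrons but Z(Al)=13 > Z(Mg)=12, so Al³⁺ should be the smaller of the two. All other adjacent pairs agree with periodic trends, so Al³⁺ is the misplaced ion.

Al³⁺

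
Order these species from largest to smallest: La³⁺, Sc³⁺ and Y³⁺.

La³⁺ > Y³⁺ > Sc³⁺

These ions sit in one column with identical charge. Each step down the periodic table adds a principal shell, increasing the radius.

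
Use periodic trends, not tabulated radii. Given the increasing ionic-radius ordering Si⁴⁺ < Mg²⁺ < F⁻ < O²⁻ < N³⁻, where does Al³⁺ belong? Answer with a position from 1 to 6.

Each ion has 10 electrons. The ranking follows nuclear charge in reverse — greater Z gives a smaller radius. Si⁴⁺ (Z=14), Al³⁺ (Z=13), Mg²⁺ (Z=12), F⁻ (Z=9), O²⁻ (Z=8), N³⁻ (Z=7).
The complete sequence is Si⁴⁺ < Al³⁺ < Mg²⁺ < F⁻ < O²⁻ < N³⁻. Al³⁺ sits at position 2.

2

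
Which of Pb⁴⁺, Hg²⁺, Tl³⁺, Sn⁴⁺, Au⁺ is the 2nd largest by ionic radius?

Hg²⁺

Sn⁴⁺ (Z=50, 46 e⁻), Pb⁴⁺ (Z=82, 78 e⁻), Tl³⁺ (Z=81, 78 e⁻), Hg²⁺ (Z=80, 78 e⁻), Au⁺ (Z=79, 78 e⁻). Sn⁴⁺ < Pb⁴⁺ (same group, period 5 vs 6); Pb⁴⁺ < Tl³⁺ (both 78 e⁻, Z=82>81); Tl³⁺ < Hg²⁺ (isoelectronic, higher Z=81 is smaller); Hg²⁺ < Au⁺ (both 78 e⁻, Z=80>79).
So the order is Sn⁴⁺ < Pb⁴⁺ < Tl³⁺ < Hg²⁺ < Au⁺; the 2nd-largest ion is Hg²⁺.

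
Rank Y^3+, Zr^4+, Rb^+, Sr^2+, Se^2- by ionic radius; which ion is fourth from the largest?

Y^3+

These species are isoelectronic with 36 electrons. The only difference is the number of protons: Zr^4+ (Z=40), Y^3+ (Z=39), Sr^2+ (Z=38), Rb^+ (Z=37), Se^2- (Z=34). The strongest nuclear pull (Zr^4+) gives the smallest ion.
Ordering: Zr^4+ < Y^3+ < Sr^2+ < Rb^+ < Se^2-. The fourth largest is Y^3+.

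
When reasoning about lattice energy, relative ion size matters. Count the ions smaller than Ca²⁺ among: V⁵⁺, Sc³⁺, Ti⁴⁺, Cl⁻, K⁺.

Each ion has 18 electrons. The ranking follows nuclear charge in reverse — greater Z gives a smaller radius. V⁵⁺ (Z=23), Ti⁴⁺ (Z=22), Sc³⁺ (Z=21), Ca²⁺ (Z=20), K⁺ (Z=19), Cl⁻ (Z=17).
Placing each against Ca²⁺: smaller — V⁵⁺, Ti⁴⁺, Sc³⁺; larger — K⁺, Cl⁻. Count: 3.

3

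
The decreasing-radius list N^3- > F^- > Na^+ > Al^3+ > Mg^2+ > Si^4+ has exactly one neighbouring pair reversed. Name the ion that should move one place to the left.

The pair Al^3+, Mg^2+ is the wrong way round — both have 10 electrons but Z(Al)=13 > Z(Mg)=12, so Al^3+ should be the smaller of the two. All other adjacent pairs agree with periodic trends, so Mg^2+ is the misplaced ion.

Mg^2+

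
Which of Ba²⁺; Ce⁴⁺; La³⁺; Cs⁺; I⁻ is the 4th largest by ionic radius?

La³⁺

Each ion has 54 electrons. The ranking follows nuclear charge in reverse — greater Z gives a smaller radius. Ce⁴⁺ (Z=58), La³⁺ (Z=57), Ba²⁺ (Z=56), Cs⁺ (Z=55), I⁻ (Z=53).
Ordering: Ce⁴⁺ < La³⁺ < Ba²⁺ < Cs⁺ < I⁻. The 4th largest is La³⁺.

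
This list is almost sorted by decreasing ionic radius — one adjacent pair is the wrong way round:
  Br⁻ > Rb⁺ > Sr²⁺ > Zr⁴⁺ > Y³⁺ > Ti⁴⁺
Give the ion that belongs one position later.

Scanning neighbour by neighbour, only Zr⁴⁺/Y³⁺ violates a trend: both have 36 electrons but Z(Zr)=40 > Z(Y)=39, so Zr⁴⁺ should be the smaller of the two. That makes Zr⁴⁺ the one sitting a position early relative to where it belongs.

Zr⁴⁺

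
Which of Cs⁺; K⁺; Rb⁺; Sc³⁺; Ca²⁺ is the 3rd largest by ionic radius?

K⁺

First list Z and electron count for each: Sc³⁺ (Z=21, 18 e⁻), Ca²⁺ (Z=20, 18 e⁻), K⁺ (Z=19, 18 e⁻), Rb⁺ (Z=37, 36 e⁻), Cs⁺ (Z=55, 54 e⁻). Sc³⁺ < Ca²⁺ (isoelectronic, higher Z=21 is smaller); Ca²⁺ < K⁺ (both 18 e⁻, Z=20>19); K⁺ < Rb⁺ (same group, period 4 vs 5); Rb⁺ < Cs⁺ (same group, 1 shell fewer).
So the order is Sc³⁺ < Ca²⁺ < K⁺ < Rb⁺ < Cs⁺; the 3rd-largest ion is K⁺.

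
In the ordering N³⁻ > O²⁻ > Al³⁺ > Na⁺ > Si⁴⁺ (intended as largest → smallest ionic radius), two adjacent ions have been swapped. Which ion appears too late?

Compare adjacent ions: both have 10 electrons but Z(Al)=13 > Z(Na)=11, so Al³⁺ should be the smaller of the two — yet in this decreasing list Al³⁺ sits before Na⁺. Nothing else is reversed, so Na⁺ should move one place to the left.

Na⁺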